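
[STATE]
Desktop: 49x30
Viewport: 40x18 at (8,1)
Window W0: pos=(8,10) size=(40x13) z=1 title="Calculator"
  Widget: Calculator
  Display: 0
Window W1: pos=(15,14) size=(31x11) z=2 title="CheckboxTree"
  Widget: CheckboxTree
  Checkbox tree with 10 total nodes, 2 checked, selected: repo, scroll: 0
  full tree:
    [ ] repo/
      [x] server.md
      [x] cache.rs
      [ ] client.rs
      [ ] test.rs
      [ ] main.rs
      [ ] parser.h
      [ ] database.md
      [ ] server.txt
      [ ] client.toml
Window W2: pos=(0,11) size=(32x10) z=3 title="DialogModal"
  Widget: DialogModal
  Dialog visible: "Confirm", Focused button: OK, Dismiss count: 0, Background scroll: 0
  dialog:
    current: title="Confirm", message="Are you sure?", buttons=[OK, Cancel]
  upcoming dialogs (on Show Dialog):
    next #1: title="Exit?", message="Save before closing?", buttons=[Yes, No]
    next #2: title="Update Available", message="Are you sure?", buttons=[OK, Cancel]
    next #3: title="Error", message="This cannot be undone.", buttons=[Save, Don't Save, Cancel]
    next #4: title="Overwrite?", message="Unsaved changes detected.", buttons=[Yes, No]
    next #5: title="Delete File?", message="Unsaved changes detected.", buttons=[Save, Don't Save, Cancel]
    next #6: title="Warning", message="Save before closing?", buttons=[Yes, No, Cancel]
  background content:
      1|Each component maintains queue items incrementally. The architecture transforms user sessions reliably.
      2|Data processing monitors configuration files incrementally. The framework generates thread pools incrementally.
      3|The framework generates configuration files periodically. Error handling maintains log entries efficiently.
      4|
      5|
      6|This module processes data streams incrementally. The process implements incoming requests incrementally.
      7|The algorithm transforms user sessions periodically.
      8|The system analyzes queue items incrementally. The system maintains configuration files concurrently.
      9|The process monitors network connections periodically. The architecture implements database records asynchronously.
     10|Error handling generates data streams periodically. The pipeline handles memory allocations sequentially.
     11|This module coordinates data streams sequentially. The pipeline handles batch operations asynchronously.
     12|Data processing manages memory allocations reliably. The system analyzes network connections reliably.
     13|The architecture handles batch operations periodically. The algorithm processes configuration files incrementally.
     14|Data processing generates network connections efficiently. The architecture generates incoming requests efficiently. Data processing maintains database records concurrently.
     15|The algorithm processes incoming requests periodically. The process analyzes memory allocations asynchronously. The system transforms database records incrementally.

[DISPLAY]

                                        
                                        
                                        
                                        
                                        
                                        
                                        
                                        
                                        
┏━━━━━━━━━━━━━━━━━━━━━━━━━━━━━━━━━━━━━━┓
━━━━━━━━━━━━━━━━━━━━━━━┓               ┃
Modal                  ┃───────────────┨
───────────────────────┨              0┃
───────────────┐s queue┃━━━━━━━━━━━━━┓ ┃
    Confirm    │s confi┃             ┃ ┃
 Are you sure? │ config┃─────────────┨ ┃
 [OK]  Cancel  │       ┃             ┃ ┃
───────────────┘       ┃             ┃ ┃


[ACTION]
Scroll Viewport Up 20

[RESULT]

                                        
                                        
                                        
                                        
                                        
                                        
                                        
                                        
                                        
                                        
┏━━━━━━━━━━━━━━━━━━━━━━━━━━━━━━━━━━━━━━┓
━━━━━━━━━━━━━━━━━━━━━━━┓               ┃
Modal                  ┃───────────────┨
───────────────────────┨              0┃
───────────────┐s queue┃━━━━━━━━━━━━━┓ ┃
    Confirm    │s confi┃             ┃ ┃
 Are you sure? │ config┃─────────────┨ ┃
 [OK]  Cancel  │       ┃             ┃ ┃


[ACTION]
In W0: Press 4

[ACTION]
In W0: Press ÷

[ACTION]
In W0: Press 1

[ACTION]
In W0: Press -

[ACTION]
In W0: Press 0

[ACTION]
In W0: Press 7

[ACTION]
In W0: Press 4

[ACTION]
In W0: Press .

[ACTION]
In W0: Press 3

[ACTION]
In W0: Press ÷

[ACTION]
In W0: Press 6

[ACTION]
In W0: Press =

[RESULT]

                                        
                                        
                                        
                                        
                                        
                                        
                                        
                                        
                                        
                                        
┏━━━━━━━━━━━━━━━━━━━━━━━━━━━━━━━━━━━━━━┓
━━━━━━━━━━━━━━━━━━━━━━━┓               ┃
Modal                  ┃───────────────┨
───────────────────────┨   -11.71666667┃
───────────────┐s queue┃━━━━━━━━━━━━━┓ ┃
    Confirm    │s confi┃             ┃ ┃
 Are you sure? │ config┃─────────────┨ ┃
 [OK]  Cancel  │       ┃             ┃ ┃


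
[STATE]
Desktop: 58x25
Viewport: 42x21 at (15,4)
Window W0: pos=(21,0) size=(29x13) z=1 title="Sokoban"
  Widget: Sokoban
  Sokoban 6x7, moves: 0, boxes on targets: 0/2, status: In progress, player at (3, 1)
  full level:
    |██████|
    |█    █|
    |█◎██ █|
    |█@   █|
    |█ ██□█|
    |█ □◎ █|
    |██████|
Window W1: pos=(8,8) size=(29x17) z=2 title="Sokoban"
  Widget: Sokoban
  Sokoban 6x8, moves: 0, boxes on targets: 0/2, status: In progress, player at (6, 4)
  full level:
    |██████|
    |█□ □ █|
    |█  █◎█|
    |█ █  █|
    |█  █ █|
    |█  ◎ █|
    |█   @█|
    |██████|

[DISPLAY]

      ┃█    █                     ┃       
      ┃█◎██ █                     ┃       
      ┃█@   █                     ┃       
      ┃█ ██□█                     ┃       
━━━━━━━━━━━━━━━━━━━━━┓            ┃       
an                   ┃            ┃       
─────────────────────┨            ┃       
                     ┃            ┃       
                     ┃━━━━━━━━━━━━┛       
                     ┃                    
                     ┃                    
                     ┃                    
                     ┃                    
                     ┃                    
                     ┃                    
 0  0/2              ┃                    
                     ┃                    
                     ┃                    
                     ┃                    
                     ┃                    
━━━━━━━━━━━━━━━━━━━━━┛                    


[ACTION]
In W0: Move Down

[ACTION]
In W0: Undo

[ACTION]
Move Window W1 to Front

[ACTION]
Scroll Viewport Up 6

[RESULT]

      ┏━━━━━━━━━━━━━━━━━━━━━━━━━━━┓       
      ┃ Sokoban                   ┃       
      ┠───────────────────────────┨       
      ┃██████                     ┃       
      ┃█    █                     ┃       
      ┃█◎██ █                     ┃       
      ┃█@   █                     ┃       
      ┃█ ██□█                     ┃       
━━━━━━━━━━━━━━━━━━━━━┓            ┃       
an                   ┃            ┃       
─────────────────────┨            ┃       
                     ┃            ┃       
                     ┃━━━━━━━━━━━━┛       
                     ┃                    
                     ┃                    
                     ┃                    
                     ┃                    
                     ┃                    
                     ┃                    
 0  0/2              ┃                    
                     ┃                    


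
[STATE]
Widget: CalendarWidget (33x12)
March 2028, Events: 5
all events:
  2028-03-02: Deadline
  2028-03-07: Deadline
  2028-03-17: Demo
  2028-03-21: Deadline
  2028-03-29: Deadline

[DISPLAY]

            March 2028           
Mo Tu We Th Fr Sa Su             
       1  2*  3  4  5            
 6  7*  8  9 10 11 12            
13 14 15 16 17* 18 19            
20 21* 22 23 24 25 26            
27 28 29* 30 31                  
                                 
                                 
                                 
                                 
                                 


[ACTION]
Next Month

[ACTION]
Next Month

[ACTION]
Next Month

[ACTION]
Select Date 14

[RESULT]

            June 2028            
Mo Tu We Th Fr Sa Su             
          1  2  3  4             
 5  6  7  8  9 10 11             
12 13 [14] 15 16 17 18           
19 20 21 22 23 24 25             
26 27 28 29 30                   
                                 
                                 
                                 
                                 
                                 


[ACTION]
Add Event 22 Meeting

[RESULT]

            June 2028            
Mo Tu We Th Fr Sa Su             
          1  2  3  4             
 5  6  7  8  9 10 11             
12 13 [14] 15 16 17 18           
19 20 21 22* 23 24 25            
26 27 28 29 30                   
                                 
                                 
                                 
                                 
                                 


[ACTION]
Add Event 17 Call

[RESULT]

            June 2028            
Mo Tu We Th Fr Sa Su             
          1  2  3  4             
 5  6  7  8  9 10 11             
12 13 [14] 15 16 17* 18          
19 20 21 22* 23 24 25            
26 27 28 29 30                   
                                 
                                 
                                 
                                 
                                 


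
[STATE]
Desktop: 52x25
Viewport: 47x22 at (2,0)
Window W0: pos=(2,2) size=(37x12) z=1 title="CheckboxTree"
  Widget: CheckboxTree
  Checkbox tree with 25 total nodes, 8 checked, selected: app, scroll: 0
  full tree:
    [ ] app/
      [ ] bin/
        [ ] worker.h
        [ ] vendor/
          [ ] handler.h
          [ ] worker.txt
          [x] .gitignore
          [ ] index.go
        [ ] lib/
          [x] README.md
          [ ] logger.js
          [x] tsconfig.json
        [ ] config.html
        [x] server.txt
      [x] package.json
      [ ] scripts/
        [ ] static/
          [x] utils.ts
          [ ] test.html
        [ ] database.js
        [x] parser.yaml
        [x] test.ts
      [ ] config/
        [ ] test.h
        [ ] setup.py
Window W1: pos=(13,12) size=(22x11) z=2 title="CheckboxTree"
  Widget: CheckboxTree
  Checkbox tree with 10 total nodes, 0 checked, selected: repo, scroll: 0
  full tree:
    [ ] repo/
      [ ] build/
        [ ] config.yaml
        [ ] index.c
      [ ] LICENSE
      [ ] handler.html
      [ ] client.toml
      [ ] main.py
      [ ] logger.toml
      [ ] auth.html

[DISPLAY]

                                               
                                               
┏━━━━━━━━━━━━━━━━━━━━━━━━━━━━━━━━━━━┓          
┃ CheckboxTree                      ┃          
┠───────────────────────────────────┨          
┃>[-] app/                          ┃          
┃   [-] bin/                        ┃          
┃     [ ] worker.h                  ┃          
┃     [-] vendor/                   ┃          
┃       [ ] handler.h               ┃          
┃       [ ] worker.txt              ┃          
┃       [x] .gitignore              ┃          
┃       [ ]┏━━━━━━━━━━━━━━━━━━━━┓   ┃          
┗━━━━━━━━━━┃ CheckboxTree       ┃━━━┛          
           ┠────────────────────┨              
           ┃>[ ] repo/          ┃              
           ┃   [ ] build/       ┃              
           ┃     [ ] config.yaml┃              
           ┃     [ ] index.c    ┃              
           ┃   [ ] LICENSE      ┃              
           ┃   [ ] handler.html ┃              
           ┃   [ ] client.toml  ┃              


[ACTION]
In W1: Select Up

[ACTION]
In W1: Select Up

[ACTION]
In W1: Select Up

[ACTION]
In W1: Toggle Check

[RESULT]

                                               
                                               
┏━━━━━━━━━━━━━━━━━━━━━━━━━━━━━━━━━━━┓          
┃ CheckboxTree                      ┃          
┠───────────────────────────────────┨          
┃>[-] app/                          ┃          
┃   [-] bin/                        ┃          
┃     [ ] worker.h                  ┃          
┃     [-] vendor/                   ┃          
┃       [ ] handler.h               ┃          
┃       [ ] worker.txt              ┃          
┃       [x] .gitignore              ┃          
┃       [ ]┏━━━━━━━━━━━━━━━━━━━━┓   ┃          
┗━━━━━━━━━━┃ CheckboxTree       ┃━━━┛          
           ┠────────────────────┨              
           ┃>[x] repo/          ┃              
           ┃   [x] build/       ┃              
           ┃     [x] config.yaml┃              
           ┃     [x] index.c    ┃              
           ┃   [x] LICENSE      ┃              
           ┃   [x] handler.html ┃              
           ┃   [x] client.toml  ┃              


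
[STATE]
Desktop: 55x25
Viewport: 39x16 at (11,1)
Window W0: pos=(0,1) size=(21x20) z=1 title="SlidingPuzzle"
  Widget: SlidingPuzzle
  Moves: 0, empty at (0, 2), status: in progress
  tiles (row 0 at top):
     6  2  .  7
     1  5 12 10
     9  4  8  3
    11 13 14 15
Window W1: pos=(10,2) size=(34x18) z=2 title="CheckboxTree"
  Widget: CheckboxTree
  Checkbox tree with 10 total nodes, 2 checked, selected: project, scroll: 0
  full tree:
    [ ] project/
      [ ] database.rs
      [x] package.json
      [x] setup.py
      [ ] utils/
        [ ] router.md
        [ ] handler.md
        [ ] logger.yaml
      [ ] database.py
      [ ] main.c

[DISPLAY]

━━━━━━━━━┓                             
━━━━━━━━━━━━━━━━━━━━━━━━━━━━━━━━┓      
 CheckboxTree                   ┃      
────────────────────────────────┨      
>[-] project/                   ┃      
   [ ] database.rs              ┃      
   [x] package.json             ┃      
   [x] setup.py                 ┃      
   [ ] utils/                   ┃      
     [ ] router.md              ┃      
     [ ] handler.md             ┃      
     [ ] logger.yaml            ┃      
   [ ] database.py              ┃      
   [ ] main.c                   ┃      
                                ┃      
                                ┃      


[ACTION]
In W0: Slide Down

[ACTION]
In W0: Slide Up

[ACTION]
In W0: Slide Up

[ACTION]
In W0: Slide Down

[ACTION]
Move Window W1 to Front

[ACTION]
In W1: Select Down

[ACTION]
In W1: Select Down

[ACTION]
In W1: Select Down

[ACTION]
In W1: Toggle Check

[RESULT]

━━━━━━━━━┓                             
━━━━━━━━━━━━━━━━━━━━━━━━━━━━━━━━┓      
 CheckboxTree                   ┃      
────────────────────────────────┨      
 [-] project/                   ┃      
   [ ] database.rs              ┃      
   [x] package.json             ┃      
>  [ ] setup.py                 ┃      
   [ ] utils/                   ┃      
     [ ] router.md              ┃      
     [ ] handler.md             ┃      
     [ ] logger.yaml            ┃      
   [ ] database.py              ┃      
   [ ] main.c                   ┃      
                                ┃      
                                ┃      


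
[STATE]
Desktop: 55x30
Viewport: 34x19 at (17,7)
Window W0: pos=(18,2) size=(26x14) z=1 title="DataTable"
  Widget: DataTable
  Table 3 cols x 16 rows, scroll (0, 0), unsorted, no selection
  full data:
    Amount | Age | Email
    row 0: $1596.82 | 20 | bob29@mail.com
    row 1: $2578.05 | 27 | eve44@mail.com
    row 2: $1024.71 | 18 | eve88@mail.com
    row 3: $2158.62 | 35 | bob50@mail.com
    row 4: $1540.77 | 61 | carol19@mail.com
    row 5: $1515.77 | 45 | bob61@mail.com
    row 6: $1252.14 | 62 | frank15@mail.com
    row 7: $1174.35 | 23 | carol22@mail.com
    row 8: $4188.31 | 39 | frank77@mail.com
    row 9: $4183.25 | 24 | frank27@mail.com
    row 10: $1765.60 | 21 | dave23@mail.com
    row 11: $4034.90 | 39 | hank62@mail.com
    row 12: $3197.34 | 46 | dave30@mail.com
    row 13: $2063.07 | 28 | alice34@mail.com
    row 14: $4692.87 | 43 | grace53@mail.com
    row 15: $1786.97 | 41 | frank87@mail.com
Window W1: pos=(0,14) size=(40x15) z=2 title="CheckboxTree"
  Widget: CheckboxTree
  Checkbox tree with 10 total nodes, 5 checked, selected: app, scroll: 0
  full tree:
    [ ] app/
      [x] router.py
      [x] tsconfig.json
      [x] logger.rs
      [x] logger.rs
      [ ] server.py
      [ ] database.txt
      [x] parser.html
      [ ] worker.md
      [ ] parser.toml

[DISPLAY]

 ┃$1596.82│20 │bob29@mail.┃       
 ┃$2578.05│27 │eve44@mail.┃       
 ┃$1024.71│18 │eve88@mail.┃       
 ┃$2158.62│35 │bob50@mail.┃       
 ┃$1540.77│61 │carol19@mai┃       
 ┃$1515.77│45 │bob61@mail.┃       
 ┃$1252.14│62 │frank15@mai┃       
━━━━━━━━━━━━━━━━━━━━━━┓mai┃       
                      ┃━━━┛       
──────────────────────┨           
                      ┃           
                      ┃           
json                  ┃           
                      ┃           
                      ┃           
                      ┃           
txt                   ┃           
ml                    ┃           
                      ┃           


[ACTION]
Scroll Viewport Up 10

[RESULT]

                                  
                                  
 ┏━━━━━━━━━━━━━━━━━━━━━━━━┓       
 ┃ DataTable              ┃       
 ┠────────────────────────┨       
 ┃Amount  │Age│Email      ┃       
 ┃────────┼───┼───────────┃       
 ┃$1596.82│20 │bob29@mail.┃       
 ┃$2578.05│27 │eve44@mail.┃       
 ┃$1024.71│18 │eve88@mail.┃       
 ┃$2158.62│35 │bob50@mail.┃       
 ┃$1540.77│61 │carol19@mai┃       
 ┃$1515.77│45 │bob61@mail.┃       
 ┃$1252.14│62 │frank15@mai┃       
━━━━━━━━━━━━━━━━━━━━━━┓mai┃       
                      ┃━━━┛       
──────────────────────┨           
                      ┃           
                      ┃           


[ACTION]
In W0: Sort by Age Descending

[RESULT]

                                  
                                  
 ┏━━━━━━━━━━━━━━━━━━━━━━━━┓       
 ┃ DataTable              ┃       
 ┠────────────────────────┨       
 ┃Amount  │Ag▼│Email      ┃       
 ┃────────┼───┼───────────┃       
 ┃$1252.14│62 │frank15@mai┃       
 ┃$1540.77│61 │carol19@mai┃       
 ┃$3197.34│46 │dave30@mail┃       
 ┃$1515.77│45 │bob61@mail.┃       
 ┃$4692.87│43 │grace53@mai┃       
 ┃$1786.97│41 │frank87@mai┃       
 ┃$4188.31│39 │frank77@mai┃       
━━━━━━━━━━━━━━━━━━━━━━┓ail┃       
                      ┃━━━┛       
──────────────────────┨           
                      ┃           
                      ┃           


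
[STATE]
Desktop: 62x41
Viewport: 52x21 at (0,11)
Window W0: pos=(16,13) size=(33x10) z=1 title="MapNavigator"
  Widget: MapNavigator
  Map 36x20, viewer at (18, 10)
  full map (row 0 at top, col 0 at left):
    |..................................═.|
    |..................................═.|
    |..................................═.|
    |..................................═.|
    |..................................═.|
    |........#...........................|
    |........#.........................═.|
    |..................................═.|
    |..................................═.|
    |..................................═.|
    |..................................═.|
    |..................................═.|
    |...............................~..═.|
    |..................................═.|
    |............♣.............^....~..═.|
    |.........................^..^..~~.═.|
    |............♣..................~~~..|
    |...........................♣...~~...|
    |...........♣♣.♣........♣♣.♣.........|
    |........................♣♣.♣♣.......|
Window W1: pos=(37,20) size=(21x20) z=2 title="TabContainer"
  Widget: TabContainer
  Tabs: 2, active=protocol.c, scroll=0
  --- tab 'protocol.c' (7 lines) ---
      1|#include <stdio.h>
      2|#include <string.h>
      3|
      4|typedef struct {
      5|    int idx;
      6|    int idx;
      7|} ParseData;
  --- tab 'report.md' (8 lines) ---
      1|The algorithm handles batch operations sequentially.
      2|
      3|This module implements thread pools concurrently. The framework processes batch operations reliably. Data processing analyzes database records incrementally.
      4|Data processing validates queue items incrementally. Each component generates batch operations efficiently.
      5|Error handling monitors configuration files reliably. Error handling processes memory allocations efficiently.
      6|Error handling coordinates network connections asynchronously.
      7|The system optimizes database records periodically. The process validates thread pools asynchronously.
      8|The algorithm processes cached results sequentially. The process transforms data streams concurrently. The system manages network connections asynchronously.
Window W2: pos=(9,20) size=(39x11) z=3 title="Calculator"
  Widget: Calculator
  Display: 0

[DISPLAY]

                                                    
                                                    
                ┏━━━━━━━━━━━━━━━━━━━━━━━━━━━━━━━┓   
                ┃ MapNavigator                  ┃   
                ┠───────────────────────────────┨   
                ┃...............................┃   
                ┃...............................┃   
                ┃...............................┃   
                ┃...............@...............┃   
         ┏━━━━━━━━━━━━━━━━━━━━━━━━━━━━━━━━━━━━━┓━━━━
         ┃ Calculator                          ┃ner 
         ┠─────────────────────────────────────┨────
         ┃                                    0┃c]│ 
         ┃┌───┬───┬───┬───┐                    ┃────
         ┃│ 7 │ 8 │ 9 │ ÷ │                    ┃stdi
         ┃├───┼───┼───┼───┤                    ┃stri
         ┃│ 4 │ 5 │ 6 │ × │                    ┃    
         ┃├───┼───┼───┼───┤                    ┃ruct
         ┃│ 1 │ 2 │ 3 │ - │                    ┃x;  
         ┗━━━━━━━━━━━━━━━━━━━━━━━━━━━━━━━━━━━━━┛x;  
                                     ┃} ParseData;  


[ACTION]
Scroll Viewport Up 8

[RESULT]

                                                    
                                                    
                                                    
                                                    
                                                    
                                                    
                                                    
                                                    
                                                    
                                                    
                ┏━━━━━━━━━━━━━━━━━━━━━━━━━━━━━━━┓   
                ┃ MapNavigator                  ┃   
                ┠───────────────────────────────┨   
                ┃...............................┃   
                ┃...............................┃   
                ┃...............................┃   
                ┃...............@...............┃   
         ┏━━━━━━━━━━━━━━━━━━━━━━━━━━━━━━━━━━━━━┓━━━━
         ┃ Calculator                          ┃ner 
         ┠─────────────────────────────────────┨────
         ┃                                    0┃c]│ 


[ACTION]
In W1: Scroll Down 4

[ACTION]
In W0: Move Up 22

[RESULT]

                                                    
                                                    
                                                    
                                                    
                                                    
                                                    
                                                    
                                                    
                                                    
                                                    
                ┏━━━━━━━━━━━━━━━━━━━━━━━━━━━━━━━┓   
                ┃ MapNavigator                  ┃   
                ┠───────────────────────────────┨   
                ┃                               ┃   
                ┃                               ┃   
                ┃                               ┃   
                ┃...............@...............┃   
         ┏━━━━━━━━━━━━━━━━━━━━━━━━━━━━━━━━━━━━━┓━━━━
         ┃ Calculator                          ┃ner 
         ┠─────────────────────────────────────┨────
         ┃                                    0┃c]│ 


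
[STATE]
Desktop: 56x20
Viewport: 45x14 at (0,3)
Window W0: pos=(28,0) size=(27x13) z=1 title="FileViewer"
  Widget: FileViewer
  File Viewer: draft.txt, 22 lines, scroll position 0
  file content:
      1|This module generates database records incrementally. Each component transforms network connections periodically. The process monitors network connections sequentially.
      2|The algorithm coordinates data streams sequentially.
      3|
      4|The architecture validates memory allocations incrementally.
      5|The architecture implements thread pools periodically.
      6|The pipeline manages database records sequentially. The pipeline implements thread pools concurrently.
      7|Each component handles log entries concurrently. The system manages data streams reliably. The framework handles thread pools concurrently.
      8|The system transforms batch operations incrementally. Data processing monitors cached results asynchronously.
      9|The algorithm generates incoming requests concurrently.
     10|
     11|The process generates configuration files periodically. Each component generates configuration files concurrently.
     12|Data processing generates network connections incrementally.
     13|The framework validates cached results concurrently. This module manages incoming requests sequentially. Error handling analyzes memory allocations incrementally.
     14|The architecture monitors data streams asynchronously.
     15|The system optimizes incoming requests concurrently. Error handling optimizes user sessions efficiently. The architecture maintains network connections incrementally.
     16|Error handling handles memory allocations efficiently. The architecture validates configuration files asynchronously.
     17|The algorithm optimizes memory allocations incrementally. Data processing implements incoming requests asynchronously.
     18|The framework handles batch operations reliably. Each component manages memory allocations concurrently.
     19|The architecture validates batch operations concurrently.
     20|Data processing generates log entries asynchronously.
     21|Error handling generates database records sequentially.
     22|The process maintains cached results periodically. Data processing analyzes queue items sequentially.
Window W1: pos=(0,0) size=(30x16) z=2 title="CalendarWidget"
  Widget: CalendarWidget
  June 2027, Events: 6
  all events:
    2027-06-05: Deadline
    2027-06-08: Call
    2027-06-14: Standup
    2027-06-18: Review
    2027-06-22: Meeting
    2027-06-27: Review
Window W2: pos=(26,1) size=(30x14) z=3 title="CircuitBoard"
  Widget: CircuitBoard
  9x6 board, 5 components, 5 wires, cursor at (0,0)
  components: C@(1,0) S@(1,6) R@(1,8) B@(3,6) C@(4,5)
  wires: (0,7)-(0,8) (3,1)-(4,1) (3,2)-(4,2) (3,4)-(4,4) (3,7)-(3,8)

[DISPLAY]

┃         June 2027       ┠──────────────────
┃Mo Tu We Th Fr Sa Su     ┃   0 1 2 3 4 5 6 7
┃    1  2  3  4  5*  6    ┃0  [.]            
┃ 7  8*  9 10 11 12 13    ┃                  
┃14* 15 16 17 18* 19 20   ┃1   C             
┃21 22* 23 24 25 26 27*   ┃                  
┃28 29 30                 ┃2                 
┃                         ┃                  
┃                         ┃3       ·   ·     
┃                         ┃        │   │     
┃                         ┃4       ·   ·     
┃                         ┗━━━━━━━━━━━━━━━━━━
┗━━━━━━━━━━━━━━━━━━━━━━━━━━━━┛               
                                             


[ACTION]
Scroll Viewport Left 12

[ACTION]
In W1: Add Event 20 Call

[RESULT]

┃         June 2027       ┠──────────────────
┃Mo Tu We Th Fr Sa Su     ┃   0 1 2 3 4 5 6 7
┃    1  2  3  4  5*  6    ┃0  [.]            
┃ 7  8*  9 10 11 12 13    ┃                  
┃14* 15 16 17 18* 19 20*  ┃1   C             
┃21 22* 23 24 25 26 27*   ┃                  
┃28 29 30                 ┃2                 
┃                         ┃                  
┃                         ┃3       ·   ·     
┃                         ┃        │   │     
┃                         ┃4       ·   ·     
┃                         ┗━━━━━━━━━━━━━━━━━━
┗━━━━━━━━━━━━━━━━━━━━━━━━━━━━┛               
                                             


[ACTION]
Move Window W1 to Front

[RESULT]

┃         June 2027          ┃───────────────
┃Mo Tu We Th Fr Sa Su        ┃0 1 2 3 4 5 6 7
┃    1  2  3  4  5*  6       ┃[.]            
┃ 7  8*  9 10 11 12 13       ┃               
┃14* 15 16 17 18* 19 20*     ┃ C             
┃21 22* 23 24 25 26 27*      ┃               
┃28 29 30                    ┃               
┃                            ┃               
┃                            ┃     ·   ·     
┃                            ┃     │   │     
┃                            ┃     ·   ·     
┃                            ┃━━━━━━━━━━━━━━━
┗━━━━━━━━━━━━━━━━━━━━━━━━━━━━┛               
                                             


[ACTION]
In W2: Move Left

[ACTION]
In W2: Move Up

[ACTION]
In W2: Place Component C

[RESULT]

┃         June 2027          ┃───────────────
┃Mo Tu We Th Fr Sa Su        ┃0 1 2 3 4 5 6 7
┃    1  2  3  4  5*  6       ┃[C]            
┃ 7  8*  9 10 11 12 13       ┃               
┃14* 15 16 17 18* 19 20*     ┃ C             
┃21 22* 23 24 25 26 27*      ┃               
┃28 29 30                    ┃               
┃                            ┃               
┃                            ┃     ·   ·     
┃                            ┃     │   │     
┃                            ┃     ·   ·     
┃                            ┃━━━━━━━━━━━━━━━
┗━━━━━━━━━━━━━━━━━━━━━━━━━━━━┛               
                                             


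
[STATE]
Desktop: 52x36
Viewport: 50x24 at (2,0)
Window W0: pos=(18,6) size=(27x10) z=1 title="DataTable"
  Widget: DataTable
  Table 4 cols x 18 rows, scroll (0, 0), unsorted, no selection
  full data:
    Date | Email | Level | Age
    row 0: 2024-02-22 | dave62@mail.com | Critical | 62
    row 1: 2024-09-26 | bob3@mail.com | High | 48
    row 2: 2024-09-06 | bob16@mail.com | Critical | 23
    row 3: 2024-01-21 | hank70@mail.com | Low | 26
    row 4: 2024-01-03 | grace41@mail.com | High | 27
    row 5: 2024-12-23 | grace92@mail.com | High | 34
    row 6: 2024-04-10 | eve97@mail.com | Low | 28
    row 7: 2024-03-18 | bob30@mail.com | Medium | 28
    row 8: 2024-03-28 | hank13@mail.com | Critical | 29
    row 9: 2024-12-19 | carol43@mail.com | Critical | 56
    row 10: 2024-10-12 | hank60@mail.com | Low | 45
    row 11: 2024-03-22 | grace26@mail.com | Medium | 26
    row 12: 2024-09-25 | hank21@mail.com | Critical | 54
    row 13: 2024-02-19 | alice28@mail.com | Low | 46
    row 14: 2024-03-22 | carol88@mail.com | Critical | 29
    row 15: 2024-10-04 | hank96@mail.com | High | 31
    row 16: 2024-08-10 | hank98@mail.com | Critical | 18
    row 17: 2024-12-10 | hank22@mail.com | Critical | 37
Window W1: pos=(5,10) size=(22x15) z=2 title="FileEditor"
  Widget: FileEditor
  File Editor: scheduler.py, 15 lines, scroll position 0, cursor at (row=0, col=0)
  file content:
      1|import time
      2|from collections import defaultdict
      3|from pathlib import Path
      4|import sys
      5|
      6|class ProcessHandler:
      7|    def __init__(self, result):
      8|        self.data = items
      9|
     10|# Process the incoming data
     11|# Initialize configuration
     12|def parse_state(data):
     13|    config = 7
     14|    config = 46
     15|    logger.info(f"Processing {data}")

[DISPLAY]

                                                  
                                                  
                                                  
                                                  
                                                  
                                                  
                ┏━━━━━━━━━━━━━━━━━━━━━━━━━┓       
                ┃ DataTable               ┃       
                ┠─────────────────────────┨       
                ┃Date      │Email         ┃       
   ┏━━━━━━━━━━━━━━━━━━━━┓──┼──────────────┃       
   ┃ FileEditor         ┃22│dave62@mail.co┃       
   ┠────────────────────┨26│bob3@mail.com ┃       
   ┃█mport time        ▲┃06│bob16@mail.com┃       
   ┃from collections im█┃21│hank70@mail.co┃       
   ┃from pathlib import░┃━━━━━━━━━━━━━━━━━┛       
   ┃import sys         ░┃                         
   ┃                   ░┃                         
   ┃class ProcessHandle░┃                         
   ┃    def __init__(se░┃                         
   ┃        self.data =░┃                         
   ┃                   ░┃                         
   ┃# Process the incom░┃                         
   ┃# Initialize config▼┃                         


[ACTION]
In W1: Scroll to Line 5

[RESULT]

                                                  
                                                  
                                                  
                                                  
                                                  
                                                  
                ┏━━━━━━━━━━━━━━━━━━━━━━━━━┓       
                ┃ DataTable               ┃       
                ┠─────────────────────────┨       
                ┃Date      │Email         ┃       
   ┏━━━━━━━━━━━━━━━━━━━━┓──┼──────────────┃       
   ┃ FileEditor         ┃22│dave62@mail.co┃       
   ┠────────────────────┨26│bob3@mail.com ┃       
   ┃                   ▲┃06│bob16@mail.com┃       
   ┃class ProcessHandle░┃21│hank70@mail.co┃       
   ┃    def __init__(se░┃━━━━━━━━━━━━━━━━━┛       
   ┃        self.data =░┃                         
   ┃                   ░┃                         
   ┃# Process the incom░┃                         
   ┃# Initialize config░┃                         
   ┃def parse_state(dat░┃                         
   ┃    config = 7     ░┃                         
   ┃    config = 46    █┃                         
   ┃    logger.info(f"P▼┃                         


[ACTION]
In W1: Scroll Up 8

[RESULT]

                                                  
                                                  
                                                  
                                                  
                                                  
                                                  
                ┏━━━━━━━━━━━━━━━━━━━━━━━━━┓       
                ┃ DataTable               ┃       
                ┠─────────────────────────┨       
                ┃Date      │Email         ┃       
   ┏━━━━━━━━━━━━━━━━━━━━┓──┼──────────────┃       
   ┃ FileEditor         ┃22│dave62@mail.co┃       
   ┠────────────────────┨26│bob3@mail.com ┃       
   ┃█mport time        ▲┃06│bob16@mail.com┃       
   ┃from collections im█┃21│hank70@mail.co┃       
   ┃from pathlib import░┃━━━━━━━━━━━━━━━━━┛       
   ┃import sys         ░┃                         
   ┃                   ░┃                         
   ┃class ProcessHandle░┃                         
   ┃    def __init__(se░┃                         
   ┃        self.data =░┃                         
   ┃                   ░┃                         
   ┃# Process the incom░┃                         
   ┃# Initialize config▼┃                         
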